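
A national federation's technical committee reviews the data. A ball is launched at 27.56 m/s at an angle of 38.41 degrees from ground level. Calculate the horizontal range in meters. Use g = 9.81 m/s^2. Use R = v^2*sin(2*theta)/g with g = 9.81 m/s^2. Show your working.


R = v^2 * sin(2*theta) / g
Convert angle to radians: theta = 38.41 deg = 0.6704 rad
sin(2*theta) = sin(1.3408) = 0.9737
R = 27.56^2 * 0.9737 / 9.81
R = 759.5536 * 0.9737 / 9.81 = 75.3869 m

75.3869 m


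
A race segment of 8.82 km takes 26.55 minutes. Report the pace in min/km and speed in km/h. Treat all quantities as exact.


Pace = time / distance = 26.55 min / 8.82 km = 3.0102 min/km
Speed = distance / time_in_hours = 8.82 / 0.4425 hr
Speed = 19.9322 km/h

3.0102 min/km, 19.9322 km/h


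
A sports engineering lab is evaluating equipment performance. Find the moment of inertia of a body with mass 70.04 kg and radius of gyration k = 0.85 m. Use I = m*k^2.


I = m * k^2
I = 70.04 * 0.85^2
I = 70.04 * 0.7225 = 50.6039 kg*m^2

50.6039 kg*m^2


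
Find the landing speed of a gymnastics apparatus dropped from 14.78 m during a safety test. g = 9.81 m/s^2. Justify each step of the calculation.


v = sqrt(2 * g * h)
v = sqrt(2 * 9.81 * 14.78)
v = sqrt(289.9836) = 17.0289 m/s

17.0289 m/s


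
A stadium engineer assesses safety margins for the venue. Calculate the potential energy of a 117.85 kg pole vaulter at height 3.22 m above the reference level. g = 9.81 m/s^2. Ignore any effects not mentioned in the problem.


PE = m * g * h
PE = 117.85 * 9.81 * 3.22
PE = 1156.1085 * 3.22 = 3722.6694 J

3722.6694 J


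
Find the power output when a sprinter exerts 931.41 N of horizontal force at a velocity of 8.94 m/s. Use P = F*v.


P = F * v
P = 931.41 * 8.94
P = 8326.8054 W

8326.8054 W


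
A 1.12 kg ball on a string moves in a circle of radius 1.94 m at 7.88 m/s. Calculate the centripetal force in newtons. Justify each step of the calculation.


Fc = m * v^2 / r
v^2 = 7.88^2 = 62.0944
Fc = 1.12 * 62.0944 / 1.94
Fc = 69.5457 / 1.94 = 35.8483 N

35.8483 N


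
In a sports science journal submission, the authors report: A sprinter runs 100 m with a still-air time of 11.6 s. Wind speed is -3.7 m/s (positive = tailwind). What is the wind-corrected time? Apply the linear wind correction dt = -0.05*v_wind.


dt = -0.05 * v_wind = -0.05 * -3.7 = 0.185 s
t_corrected = t_still + dt = 11.6 + (0.185)
t_corrected = 11.785 s

11.785 s


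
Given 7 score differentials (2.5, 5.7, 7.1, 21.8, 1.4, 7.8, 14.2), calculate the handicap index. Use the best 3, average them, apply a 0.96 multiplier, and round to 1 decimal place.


All differentials: 2.5, 5.7, 7.1, 21.8, 1.4, 7.8, 14.2
Sorted: 1.4, 2.5, 5.7, 7.1, 7.8, 14.2, 21.8
Best 3: 1.4, 2.5, 5.7
Average of best = 9.6 / 3 = 3.2
Raw index = 3.2 * 0.96 = 3.072
Handicap index = round(3.072, 1) = 3.1

3.1


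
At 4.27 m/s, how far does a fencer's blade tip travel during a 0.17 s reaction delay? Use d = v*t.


d = v * t
d = 4.27 * 0.17
d = 0.7259 m

0.7259 m


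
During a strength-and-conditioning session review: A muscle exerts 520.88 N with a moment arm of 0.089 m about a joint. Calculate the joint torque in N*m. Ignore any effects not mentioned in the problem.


tau = F * d
tau = 520.88 * 0.089
tau = 46.3583 N*m

46.3583 N*m


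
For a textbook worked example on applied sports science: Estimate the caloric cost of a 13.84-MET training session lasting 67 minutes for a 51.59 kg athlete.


kcal = MET * mass * time_hr
Convert time: 67 min = 1.1167 hr
kcal = 13.84 * 51.59 * 1.1167
kcal = 797.3063 kcal

797.3063 kcal


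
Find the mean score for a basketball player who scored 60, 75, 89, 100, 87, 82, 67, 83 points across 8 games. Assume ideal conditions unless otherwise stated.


Average = sum / n
Sum = 643
Average = 643 / 8 = 80.375

80.375


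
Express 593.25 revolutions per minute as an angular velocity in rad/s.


omega = RPM * 2 * pi / 60
omega = 593.25 * 2 * 3.14159 / 60
omega = 3727.4997 / 60 = 62.125 rad/s

62.125 rad/s


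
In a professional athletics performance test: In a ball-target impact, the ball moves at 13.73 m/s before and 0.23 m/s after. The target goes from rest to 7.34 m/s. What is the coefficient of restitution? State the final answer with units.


e = (v2_after - v1_after) / (v1_before - v2_before)
Numerator = 7.34 - 0.23 = 7.11
Denominator = 13.73 - 0 = 13.73
e = 7.11 / 13.73 = 0.5178

0.5178


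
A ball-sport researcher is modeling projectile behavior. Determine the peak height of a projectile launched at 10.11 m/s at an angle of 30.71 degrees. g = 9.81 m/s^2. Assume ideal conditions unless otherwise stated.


H = (v*sin(theta))^2 / (2*g)
vy = v*sin(theta) = 10.11 * sin(30.71 deg) = 5.1631 m/s
H = vy^2 / (2*g) = 26.6577 / (2*9.81)
H = 26.6577 / 19.62 = 1.3587 m

1.3587 m


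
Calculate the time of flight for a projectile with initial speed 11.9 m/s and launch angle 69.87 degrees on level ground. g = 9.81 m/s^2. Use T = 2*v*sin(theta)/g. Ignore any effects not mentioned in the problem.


T = 2*v*sin(theta)/g
sin(theta) = sin(69.87 deg) = 0.9389
T = 2*11.9*0.9389 / 9.81
T = 22.3462 / 9.81 = 2.2779 s

2.2779 s


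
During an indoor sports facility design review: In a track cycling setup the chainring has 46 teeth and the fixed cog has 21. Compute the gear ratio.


GR = front_teeth / rear_teeth
GR = 46 / 21
GR = 2.1905

2.1905


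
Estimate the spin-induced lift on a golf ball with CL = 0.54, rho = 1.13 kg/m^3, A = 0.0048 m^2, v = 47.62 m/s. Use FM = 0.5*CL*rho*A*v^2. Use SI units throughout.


FM = 0.5 * CL * rho * A * v^2
FM = 0.5 * 0.54 * 1.13 * 0.0048 * 47.62^2
v^2 = 2267.6644
FM = 0.5 * 0.54 * 1.13 * 0.0048 * 2267.6644 = 3.3209 N

3.3209 N


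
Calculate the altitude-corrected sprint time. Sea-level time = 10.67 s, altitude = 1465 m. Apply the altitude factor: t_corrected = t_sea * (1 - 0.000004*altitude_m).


Correction factor = 1 - 0.000004 * 1465 = 0.99414
t_corrected = t_sea * factor = 10.67 * 0.99414
t_corrected = 10.6075 s

10.6075 s


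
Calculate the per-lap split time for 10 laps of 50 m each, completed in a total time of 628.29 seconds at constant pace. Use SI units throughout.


Split time = total_time / n_laps = 628.29 / 10
Split time = 62.829 s per lap

62.829 s


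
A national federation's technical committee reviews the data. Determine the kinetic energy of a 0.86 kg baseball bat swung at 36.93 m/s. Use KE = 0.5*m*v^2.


KE = 0.5 * m * v^2
KE = 0.5 * 0.86 * 36.93^2
KE = 0.5 * 0.86 * 1363.8249 = 586.4447 J

586.4447 J


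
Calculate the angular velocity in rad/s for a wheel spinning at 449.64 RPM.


omega = RPM * 2 * pi / 60
omega = 449.64 * 2 * 3.14159 / 60
omega = 2825.1714 / 60 = 47.0862 rad/s

47.0862 rad/s


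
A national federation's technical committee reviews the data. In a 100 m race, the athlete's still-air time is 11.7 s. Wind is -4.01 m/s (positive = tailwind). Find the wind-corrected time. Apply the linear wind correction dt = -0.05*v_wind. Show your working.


dt = -0.05 * v_wind = -0.05 * -4.01 = 0.2005 s
t_corrected = t_still + dt = 11.7 + (0.2005)
t_corrected = 11.9005 s

11.9005 s


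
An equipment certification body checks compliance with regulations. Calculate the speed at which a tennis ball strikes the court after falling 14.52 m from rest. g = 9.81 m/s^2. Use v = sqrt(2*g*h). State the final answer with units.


v = sqrt(2 * g * h)
v = sqrt(2 * 9.81 * 14.52)
v = sqrt(284.8824) = 16.8785 m/s

16.8785 m/s


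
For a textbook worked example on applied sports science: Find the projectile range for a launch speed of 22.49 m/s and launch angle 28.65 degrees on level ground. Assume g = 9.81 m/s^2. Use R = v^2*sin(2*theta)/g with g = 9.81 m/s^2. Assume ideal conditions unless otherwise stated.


R = v^2 * sin(2*theta) / g
Convert angle to radians: theta = 28.65 deg = 0.5 rad
sin(2*theta) = sin(1.0001) = 0.8415
R = 22.49^2 * 0.8415 / 9.81
R = 505.8001 * 0.8415 / 9.81 = 43.388 m

43.388 m


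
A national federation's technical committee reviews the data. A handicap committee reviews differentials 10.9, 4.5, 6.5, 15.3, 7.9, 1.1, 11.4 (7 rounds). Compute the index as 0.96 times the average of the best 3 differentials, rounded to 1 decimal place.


All differentials: 10.9, 4.5, 6.5, 15.3, 7.9, 1.1, 11.4
Sorted: 1.1, 4.5, 6.5, 7.9, 10.9, 11.4, 15.3
Best 3: 1.1, 4.5, 6.5
Average of best = 12.1 / 3 = 4.0333
Raw index = 4.0333 * 0.96 = 3.872
Handicap index = round(3.872, 1) = 3.9

3.9


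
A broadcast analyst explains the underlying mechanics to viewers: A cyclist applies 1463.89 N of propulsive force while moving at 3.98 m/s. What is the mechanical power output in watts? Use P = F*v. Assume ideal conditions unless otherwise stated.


P = F * v
P = 1463.89 * 3.98
P = 5826.2822 W

5826.2822 W


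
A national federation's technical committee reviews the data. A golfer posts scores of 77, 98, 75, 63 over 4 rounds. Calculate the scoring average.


Average = sum / n
Sum = 313
Average = 313 / 4 = 78.25

78.25


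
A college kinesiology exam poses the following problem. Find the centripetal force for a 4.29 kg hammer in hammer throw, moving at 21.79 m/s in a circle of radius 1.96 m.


Fc = m * v^2 / r
v^2 = 21.79^2 = 474.8041
Fc = 4.29 * 474.8041 / 1.96
Fc = 2036.9096 / 1.96 = 1039.2396 N

1039.2396 N


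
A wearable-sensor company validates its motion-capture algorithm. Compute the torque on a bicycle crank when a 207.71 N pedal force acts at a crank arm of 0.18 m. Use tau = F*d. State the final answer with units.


tau = F * d
tau = 207.71 * 0.18
tau = 37.3878 N*m

37.3878 N*m


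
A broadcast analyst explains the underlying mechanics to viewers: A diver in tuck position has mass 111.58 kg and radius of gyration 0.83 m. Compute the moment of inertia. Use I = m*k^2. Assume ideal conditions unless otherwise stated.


I = m * k^2
I = 111.58 * 0.83^2
I = 111.58 * 0.6889 = 76.8675 kg*m^2

76.8675 kg*m^2


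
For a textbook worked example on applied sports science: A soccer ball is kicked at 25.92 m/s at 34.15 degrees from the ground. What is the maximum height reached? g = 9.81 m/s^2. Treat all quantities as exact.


H = (v*sin(theta))^2 / (2*g)
vy = v*sin(theta) = 25.92 * sin(34.15 deg) = 14.5505 m/s
H = vy^2 / (2*g) = 211.7167 / (2*9.81)
H = 211.7167 / 19.62 = 10.7909 m

10.7909 m


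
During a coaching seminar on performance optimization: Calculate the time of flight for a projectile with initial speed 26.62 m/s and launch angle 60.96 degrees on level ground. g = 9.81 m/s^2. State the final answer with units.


T = 2*v*sin(theta)/g
sin(theta) = sin(60.96 deg) = 0.8743
T = 2*26.62*0.8743 / 9.81
T = 46.5467 / 9.81 = 4.7448 s

4.7448 s


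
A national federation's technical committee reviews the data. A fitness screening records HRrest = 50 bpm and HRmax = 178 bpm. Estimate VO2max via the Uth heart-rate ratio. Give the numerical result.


VO2max = 15.3 * HRmax / HRrest
VO2max = 15.3 * 178 / 50
VO2max = 2723.4 / 50 = 54.468 mL/kg/min

54.468 mL/kg/min


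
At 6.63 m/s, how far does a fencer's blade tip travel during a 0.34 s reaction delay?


d = v * t
d = 6.63 * 0.34
d = 2.2542 m

2.2542 m


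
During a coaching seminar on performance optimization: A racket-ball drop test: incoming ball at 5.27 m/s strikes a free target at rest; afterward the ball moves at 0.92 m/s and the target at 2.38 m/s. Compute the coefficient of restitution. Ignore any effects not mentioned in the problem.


e = (v2_after - v1_after) / (v1_before - v2_before)
Numerator = 2.38 - 0.92 = 1.46
Denominator = 5.27 - 0 = 5.27
e = 1.46 / 5.27 = 0.277

0.277


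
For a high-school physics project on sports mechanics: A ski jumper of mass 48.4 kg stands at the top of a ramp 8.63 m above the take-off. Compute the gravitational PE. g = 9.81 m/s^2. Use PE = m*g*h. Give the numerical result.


PE = m * g * h
PE = 48.4 * 9.81 * 8.63
PE = 474.804 * 8.63 = 4097.5585 J

4097.5585 J


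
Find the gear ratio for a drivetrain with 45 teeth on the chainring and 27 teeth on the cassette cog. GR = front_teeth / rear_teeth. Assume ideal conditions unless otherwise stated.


GR = front_teeth / rear_teeth
GR = 45 / 27
GR = 1.6667

1.6667


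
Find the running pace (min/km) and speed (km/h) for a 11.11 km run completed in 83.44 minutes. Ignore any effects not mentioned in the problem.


Pace = time / distance = 83.44 min / 11.11 km = 7.5104 min/km
Speed = distance / time_in_hours = 11.11 / 1.3907 hr
Speed = 7.989 km/h

7.5104 min/km, 7.989 km/h


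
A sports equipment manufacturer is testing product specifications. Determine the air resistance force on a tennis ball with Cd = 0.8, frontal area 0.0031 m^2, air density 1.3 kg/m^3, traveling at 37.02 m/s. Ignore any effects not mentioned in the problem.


Fd = 0.5 * Cd * rho * A * v^2
Fd = 0.5 * 0.8 * 1.3 * 0.0031 * 37.02^2
v^2 = 1370.4804
Fd = 0.5 * 0.8 * 1.3 * 0.0031 * 1370.4804 = 2.2092 N

2.2092 N


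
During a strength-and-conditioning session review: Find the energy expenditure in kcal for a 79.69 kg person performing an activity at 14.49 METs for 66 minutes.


kcal = MET * mass * time_hr
Convert time: 66 min = 1.1 hr
kcal = 14.49 * 79.69 * 1.1
kcal = 1270.1789 kcal

1270.1789 kcal


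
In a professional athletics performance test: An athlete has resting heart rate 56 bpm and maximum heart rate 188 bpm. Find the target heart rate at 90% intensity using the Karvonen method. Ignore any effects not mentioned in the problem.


Target = HRrest + pct*(HRmax - HRrest)
Heart rate reserve = HRmax - HRrest = 188 - 56 = 132 bpm
Fraction = 90% = 0.9
Target = 56 + 0.9 * 132
Target = 56 + 118.8 = 174.8 bpm

174.8 bpm


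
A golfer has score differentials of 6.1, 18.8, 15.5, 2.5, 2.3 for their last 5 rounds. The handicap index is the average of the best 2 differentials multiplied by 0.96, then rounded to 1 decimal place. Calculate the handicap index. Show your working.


All differentials: 6.1, 18.8, 15.5, 2.5, 2.3
Sorted: 2.3, 2.5, 6.1, 15.5, 18.8
Best 2: 2.3, 2.5
Average of best = 4.8 / 2 = 2.4
Raw index = 2.4 * 0.96 = 2.304
Handicap index = round(2.304, 1) = 2.3

2.3


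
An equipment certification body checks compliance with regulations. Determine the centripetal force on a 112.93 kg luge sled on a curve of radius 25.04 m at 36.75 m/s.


Fc = m * v^2 / r
v^2 = 36.75^2 = 1350.5625
Fc = 112.93 * 1350.5625 / 25.04
Fc = 152519.0231 / 25.04 = 6091.0153 N

6091.0153 N


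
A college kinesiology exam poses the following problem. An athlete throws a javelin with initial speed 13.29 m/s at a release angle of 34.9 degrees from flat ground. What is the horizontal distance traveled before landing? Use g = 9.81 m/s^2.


R = v^2 * sin(2*theta) / g
Convert angle to radians: theta = 34.9 deg = 0.6091 rad
sin(2*theta) = sin(1.2182) = 0.9385
R = 13.29^2 * 0.9385 / 9.81
R = 176.6241 * 0.9385 / 9.81 = 16.8971 m

16.8971 m


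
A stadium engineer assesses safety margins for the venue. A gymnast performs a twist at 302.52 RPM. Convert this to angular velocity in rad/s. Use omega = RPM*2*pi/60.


omega = RPM * 2 * pi / 60
omega = 302.52 * 2 * 3.14159 / 60
omega = 1900.7892 / 60 = 31.6798 rad/s

31.6798 rad/s


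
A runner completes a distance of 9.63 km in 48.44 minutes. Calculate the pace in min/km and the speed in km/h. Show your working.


Pace = time / distance = 48.44 min / 9.63 km = 5.0301 min/km
Speed = distance / time_in_hours = 9.63 / 0.8073 hr
Speed = 11.9282 km/h

5.0301 min/km, 11.9282 km/h


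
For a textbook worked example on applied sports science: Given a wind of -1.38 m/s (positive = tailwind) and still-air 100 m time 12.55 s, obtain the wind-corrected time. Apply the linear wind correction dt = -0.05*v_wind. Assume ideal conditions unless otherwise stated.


dt = -0.05 * v_wind = -0.05 * -1.38 = 0.069 s
t_corrected = t_still + dt = 12.55 + (0.069)
t_corrected = 12.619 s

12.619 s


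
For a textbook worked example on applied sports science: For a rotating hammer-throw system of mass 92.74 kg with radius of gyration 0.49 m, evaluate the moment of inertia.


I = m * k^2
I = 92.74 * 0.49^2
I = 92.74 * 0.2401 = 22.2669 kg*m^2

22.2669 kg*m^2


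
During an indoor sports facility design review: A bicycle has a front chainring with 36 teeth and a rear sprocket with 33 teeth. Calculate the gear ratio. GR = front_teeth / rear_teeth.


GR = front_teeth / rear_teeth
GR = 36 / 33
GR = 1.0909

1.0909


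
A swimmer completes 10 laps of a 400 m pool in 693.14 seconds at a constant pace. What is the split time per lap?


Split time = total_time / n_laps = 693.14 / 10
Split time = 69.314 s per lap

69.314 s


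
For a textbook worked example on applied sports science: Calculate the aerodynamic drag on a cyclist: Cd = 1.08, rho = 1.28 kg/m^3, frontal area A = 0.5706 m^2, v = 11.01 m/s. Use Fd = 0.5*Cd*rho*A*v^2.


Fd = 0.5 * Cd * rho * A * v^2
Fd = 0.5 * 1.08 * 1.28 * 0.5706 * 11.01^2
v^2 = 121.2201
Fd = 0.5 * 1.08 * 1.28 * 0.5706 * 121.2201 = 47.8091 N

47.8091 N


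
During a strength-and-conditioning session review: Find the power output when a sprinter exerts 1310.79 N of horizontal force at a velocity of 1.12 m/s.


P = F * v
P = 1310.79 * 1.12
P = 1468.0848 W

1468.0848 W


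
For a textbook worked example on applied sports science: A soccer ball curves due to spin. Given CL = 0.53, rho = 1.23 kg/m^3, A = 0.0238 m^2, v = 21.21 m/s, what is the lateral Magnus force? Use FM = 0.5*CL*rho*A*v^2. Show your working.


FM = 0.5 * CL * rho * A * v^2
FM = 0.5 * 0.53 * 1.23 * 0.0238 * 21.21^2
v^2 = 449.8641
FM = 0.5 * 0.53 * 1.23 * 0.0238 * 449.8641 = 3.4899 N

3.4899 N


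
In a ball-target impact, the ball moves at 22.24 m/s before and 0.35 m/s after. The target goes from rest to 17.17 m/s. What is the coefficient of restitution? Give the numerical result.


e = (v2_after - v1_after) / (v1_before - v2_before)
Numerator = 17.17 - 0.35 = 16.82
Denominator = 22.24 - 0 = 22.24
e = 16.82 / 22.24 = 0.7563

0.7563


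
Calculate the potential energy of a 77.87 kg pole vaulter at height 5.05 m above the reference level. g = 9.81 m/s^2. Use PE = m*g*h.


PE = m * g * h
PE = 77.87 * 9.81 * 5.05
PE = 763.9047 * 5.05 = 3857.7187 J

3857.7187 J


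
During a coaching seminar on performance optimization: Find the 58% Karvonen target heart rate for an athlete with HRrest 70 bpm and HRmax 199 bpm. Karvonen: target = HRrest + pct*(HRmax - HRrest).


Target = HRrest + pct*(HRmax - HRrest)
Heart rate reserve = HRmax - HRrest = 199 - 70 = 129 bpm
Fraction = 58% = 0.58
Target = 70 + 0.58 * 129
Target = 70 + 74.82 = 144.82 bpm

144.82 bpm


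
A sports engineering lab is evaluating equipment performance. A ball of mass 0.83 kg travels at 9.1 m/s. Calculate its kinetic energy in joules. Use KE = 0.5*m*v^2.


KE = 0.5 * m * v^2
KE = 0.5 * 0.83 * 9.1^2
KE = 0.5 * 0.83 * 82.81 = 34.3661 J

34.3661 J


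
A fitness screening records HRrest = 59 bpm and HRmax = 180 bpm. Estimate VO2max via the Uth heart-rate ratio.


VO2max = 15.3 * HRmax / HRrest
VO2max = 15.3 * 180 / 59
VO2max = 2754 / 59 = 46.678 mL/kg/min

46.678 mL/kg/min


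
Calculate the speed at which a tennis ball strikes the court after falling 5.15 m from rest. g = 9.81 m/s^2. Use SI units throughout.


v = sqrt(2 * g * h)
v = sqrt(2 * 9.81 * 5.15)
v = sqrt(101.043) = 10.052 m/s

10.052 m/s


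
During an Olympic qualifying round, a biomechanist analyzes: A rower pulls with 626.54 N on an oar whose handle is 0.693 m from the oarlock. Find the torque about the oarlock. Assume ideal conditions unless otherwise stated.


tau = F * d
tau = 626.54 * 0.693
tau = 434.1922 N*m

434.1922 N*m


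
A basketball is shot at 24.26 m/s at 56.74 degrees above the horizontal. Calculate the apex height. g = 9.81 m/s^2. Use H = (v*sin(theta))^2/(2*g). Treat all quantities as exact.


H = (v*sin(theta))^2 / (2*g)
vy = v*sin(theta) = 24.26 * sin(56.74 deg) = 20.286 m/s
H = vy^2 / (2*g) = 411.521 / (2*9.81)
H = 411.521 / 19.62 = 20.9746 m

20.9746 m


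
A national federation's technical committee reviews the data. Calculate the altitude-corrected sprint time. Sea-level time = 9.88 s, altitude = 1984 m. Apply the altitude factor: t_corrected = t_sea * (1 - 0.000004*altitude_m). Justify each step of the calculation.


Correction factor = 1 - 0.000004 * 1984 = 0.992064
t_corrected = t_sea * factor = 9.88 * 0.992064
t_corrected = 9.8016 s

9.8016 s


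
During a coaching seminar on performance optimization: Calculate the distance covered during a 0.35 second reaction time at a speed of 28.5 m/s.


d = v * t
d = 28.5 * 0.35
d = 9.975 m

9.975 m


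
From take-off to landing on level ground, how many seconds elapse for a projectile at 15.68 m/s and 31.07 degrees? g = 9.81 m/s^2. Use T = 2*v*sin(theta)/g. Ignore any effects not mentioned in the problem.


T = 2*v*sin(theta)/g
sin(theta) = sin(31.07 deg) = 0.5161
T = 2*15.68*0.5161 / 9.81
T = 16.1844 / 9.81 = 1.6498 s

1.6498 s


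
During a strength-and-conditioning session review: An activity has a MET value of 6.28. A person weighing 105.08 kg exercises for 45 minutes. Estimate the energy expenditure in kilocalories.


kcal = MET * mass * time_hr
Convert time: 45 min = 0.75 hr
kcal = 6.28 * 105.08 * 0.75
kcal = 494.9268 kcal

494.9268 kcal


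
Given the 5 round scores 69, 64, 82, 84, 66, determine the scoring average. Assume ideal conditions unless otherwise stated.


Average = sum / n
Sum = 365
Average = 365 / 5 = 73

73


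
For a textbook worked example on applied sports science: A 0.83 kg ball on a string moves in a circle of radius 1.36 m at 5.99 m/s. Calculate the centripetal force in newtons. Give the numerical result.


Fc = m * v^2 / r
v^2 = 5.99^2 = 35.8801
Fc = 0.83 * 35.8801 / 1.36
Fc = 29.7805 / 1.36 = 21.8974 N

21.8974 N


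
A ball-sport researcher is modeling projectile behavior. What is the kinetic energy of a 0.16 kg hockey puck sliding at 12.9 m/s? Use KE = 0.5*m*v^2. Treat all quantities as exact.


KE = 0.5 * m * v^2
KE = 0.5 * 0.16 * 12.9^2
KE = 0.5 * 0.16 * 166.41 = 13.3128 J

13.3128 J


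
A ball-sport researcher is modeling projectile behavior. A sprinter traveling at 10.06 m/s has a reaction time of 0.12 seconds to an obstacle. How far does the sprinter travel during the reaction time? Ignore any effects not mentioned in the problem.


d = v * t
d = 10.06 * 0.12
d = 1.2072 m

1.2072 m


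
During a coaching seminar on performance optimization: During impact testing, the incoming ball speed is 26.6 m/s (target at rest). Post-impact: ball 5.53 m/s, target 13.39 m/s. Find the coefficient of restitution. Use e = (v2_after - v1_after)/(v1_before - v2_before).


e = (v2_after - v1_after) / (v1_before - v2_before)
Numerator = 13.39 - 5.53 = 7.86
Denominator = 26.6 - 0 = 26.6
e = 7.86 / 26.6 = 0.2955

0.2955


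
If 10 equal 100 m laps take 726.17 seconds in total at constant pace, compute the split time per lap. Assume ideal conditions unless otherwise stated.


Split time = total_time / n_laps = 726.17 / 10
Split time = 72.617 s per lap

72.617 s


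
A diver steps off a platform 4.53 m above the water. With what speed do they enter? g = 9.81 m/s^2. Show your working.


v = sqrt(2 * g * h)
v = sqrt(2 * 9.81 * 4.53)
v = sqrt(88.8786) = 9.4275 m/s

9.4275 m/s


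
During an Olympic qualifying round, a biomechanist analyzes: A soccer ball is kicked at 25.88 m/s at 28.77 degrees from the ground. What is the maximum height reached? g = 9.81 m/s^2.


H = (v*sin(theta))^2 / (2*g)
vy = v*sin(theta) = 25.88 * sin(28.77 deg) = 12.4559 m/s
H = vy^2 / (2*g) = 155.1497 / (2*9.81)
H = 155.1497 / 19.62 = 7.9077 m

7.9077 m


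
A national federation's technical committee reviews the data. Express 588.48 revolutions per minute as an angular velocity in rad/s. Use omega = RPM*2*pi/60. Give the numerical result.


omega = RPM * 2 * pi / 60
omega = 588.48 * 2 * 3.14159 / 60
omega = 3697.5289 / 60 = 61.6255 rad/s

61.6255 rad/s


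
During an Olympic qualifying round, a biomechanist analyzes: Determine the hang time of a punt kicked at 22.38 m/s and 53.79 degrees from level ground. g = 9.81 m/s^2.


T = 2*v*sin(theta)/g
sin(theta) = sin(53.79 deg) = 0.8069
T = 2*22.38*0.8069 / 9.81
T = 36.1149 / 9.81 = 3.6814 s

3.6814 s


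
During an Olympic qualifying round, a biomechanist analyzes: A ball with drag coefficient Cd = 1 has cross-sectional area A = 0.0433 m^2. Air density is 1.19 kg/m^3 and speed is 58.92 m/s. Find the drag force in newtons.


Fd = 0.5 * Cd * rho * A * v^2
Fd = 0.5 * 1 * 1.19 * 0.0433 * 58.92^2
v^2 = 3471.5664
Fd = 0.5 * 1 * 1.19 * 0.0433 * 3471.5664 = 89.4397 N

89.4397 N


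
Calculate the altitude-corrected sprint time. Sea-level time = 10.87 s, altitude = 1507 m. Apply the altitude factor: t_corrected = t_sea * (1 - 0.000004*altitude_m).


Correction factor = 1 - 0.000004 * 1507 = 0.993972
t_corrected = t_sea * factor = 10.87 * 0.993972
t_corrected = 10.8045 s

10.8045 s


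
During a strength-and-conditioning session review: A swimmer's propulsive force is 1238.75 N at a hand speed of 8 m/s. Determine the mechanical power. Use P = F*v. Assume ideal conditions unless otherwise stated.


P = F * v
P = 1238.75 * 8
P = 9910 W

9910 W


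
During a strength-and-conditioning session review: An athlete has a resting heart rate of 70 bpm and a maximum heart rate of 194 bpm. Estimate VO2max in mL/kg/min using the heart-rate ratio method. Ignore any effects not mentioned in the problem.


VO2max = 15.3 * HRmax / HRrest
VO2max = 15.3 * 194 / 70
VO2max = 2968.2 / 70 = 42.4029 mL/kg/min

42.4029 mL/kg/min


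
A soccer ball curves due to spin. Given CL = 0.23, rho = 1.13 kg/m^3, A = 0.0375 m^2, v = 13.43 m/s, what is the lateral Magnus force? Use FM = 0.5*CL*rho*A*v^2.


FM = 0.5 * CL * rho * A * v^2
FM = 0.5 * 0.23 * 1.13 * 0.0375 * 13.43^2
v^2 = 180.3649
FM = 0.5 * 0.23 * 1.13 * 0.0375 * 180.3649 = 0.8789 N

0.8789 N


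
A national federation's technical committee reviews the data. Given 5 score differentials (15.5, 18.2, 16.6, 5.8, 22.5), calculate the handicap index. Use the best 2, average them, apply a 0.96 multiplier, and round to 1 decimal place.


All differentials: 15.5, 18.2, 16.6, 5.8, 22.5
Sorted: 5.8, 15.5, 16.6, 18.2, 22.5
Best 2: 5.8, 15.5
Average of best = 21.3 / 2 = 10.65
Raw index = 10.65 * 0.96 = 10.224
Handicap index = round(10.224, 1) = 10.2

10.2


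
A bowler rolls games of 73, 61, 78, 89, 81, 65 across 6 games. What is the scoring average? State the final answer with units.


Average = sum / n
Sum = 447
Average = 447 / 6 = 74.5

74.5


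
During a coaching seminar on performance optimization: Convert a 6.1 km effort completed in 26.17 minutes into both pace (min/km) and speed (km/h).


Pace = time / distance = 26.17 min / 6.1 km = 4.2902 min/km
Speed = distance / time_in_hours = 6.1 / 0.4362 hr
Speed = 13.9855 km/h

4.2902 min/km, 13.9855 km/h


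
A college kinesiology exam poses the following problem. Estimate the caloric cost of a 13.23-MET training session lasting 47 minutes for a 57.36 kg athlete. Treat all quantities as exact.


kcal = MET * mass * time_hr
Convert time: 47 min = 0.7833 hr
kcal = 13.23 * 57.36 * 0.7833
kcal = 594.4504 kcal

594.4504 kcal


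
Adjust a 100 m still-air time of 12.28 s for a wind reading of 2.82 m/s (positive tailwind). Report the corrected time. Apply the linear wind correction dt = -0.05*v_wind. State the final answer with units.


dt = -0.05 * v_wind = -0.05 * 2.82 = -0.141 s
t_corrected = t_still + dt = 12.28 + (-0.141)
t_corrected = 12.139 s

12.139 s


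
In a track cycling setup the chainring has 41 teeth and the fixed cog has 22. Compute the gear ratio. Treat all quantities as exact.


GR = front_teeth / rear_teeth
GR = 41 / 22
GR = 1.8636

1.8636


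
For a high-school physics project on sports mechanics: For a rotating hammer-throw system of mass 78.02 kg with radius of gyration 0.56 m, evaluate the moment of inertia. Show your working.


I = m * k^2
I = 78.02 * 0.56^2
I = 78.02 * 0.3136 = 24.4671 kg*m^2

24.4671 kg*m^2


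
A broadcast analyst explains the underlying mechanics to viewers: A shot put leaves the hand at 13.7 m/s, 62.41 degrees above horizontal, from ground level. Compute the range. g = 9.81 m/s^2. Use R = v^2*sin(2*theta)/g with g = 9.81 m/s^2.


R = v^2 * sin(2*theta) / g
Convert angle to radians: theta = 62.41 deg = 1.0893 rad
sin(2*theta) = sin(2.1785) = 0.8209
R = 13.7^2 * 0.8209 / 9.81
R = 187.69 * 0.8209 / 9.81 = 15.7068 m

15.7068 m


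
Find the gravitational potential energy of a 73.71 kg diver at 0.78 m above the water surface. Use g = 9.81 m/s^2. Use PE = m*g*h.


PE = m * g * h
PE = 73.71 * 9.81 * 0.78
PE = 723.0951 * 0.78 = 564.0142 J

564.0142 J


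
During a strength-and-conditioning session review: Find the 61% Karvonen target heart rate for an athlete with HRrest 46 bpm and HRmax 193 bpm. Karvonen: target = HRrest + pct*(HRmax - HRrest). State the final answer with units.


Target = HRrest + pct*(HRmax - HRrest)
Heart rate reserve = HRmax - HRrest = 193 - 46 = 147 bpm
Fraction = 61% = 0.61
Target = 46 + 0.61 * 147
Target = 46 + 89.67 = 135.67 bpm

135.67 bpm


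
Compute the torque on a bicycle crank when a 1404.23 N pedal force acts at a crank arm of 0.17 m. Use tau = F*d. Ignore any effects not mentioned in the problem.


tau = F * d
tau = 1404.23 * 0.17
tau = 238.7191 N*m

238.7191 N*m


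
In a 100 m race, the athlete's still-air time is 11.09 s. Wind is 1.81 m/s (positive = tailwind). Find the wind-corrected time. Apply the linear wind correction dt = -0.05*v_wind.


dt = -0.05 * v_wind = -0.05 * 1.81 = -0.0905 s
t_corrected = t_still + dt = 11.09 + (-0.0905)
t_corrected = 10.9995 s

10.9995 s


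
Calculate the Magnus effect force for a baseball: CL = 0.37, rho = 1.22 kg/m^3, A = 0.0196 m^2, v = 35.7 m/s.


FM = 0.5 * CL * rho * A * v^2
FM = 0.5 * 0.37 * 1.22 * 0.0196 * 35.7^2
v^2 = 1274.49
FM = 0.5 * 0.37 * 1.22 * 0.0196 * 1274.49 = 5.638 N

5.638 N


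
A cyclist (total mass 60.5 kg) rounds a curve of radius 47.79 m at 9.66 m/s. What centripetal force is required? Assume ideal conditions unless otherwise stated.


Fc = m * v^2 / r
v^2 = 9.66^2 = 93.3156
Fc = 60.5 * 93.3156 / 47.79
Fc = 5645.5938 / 47.79 = 118.1334 N

118.1334 N


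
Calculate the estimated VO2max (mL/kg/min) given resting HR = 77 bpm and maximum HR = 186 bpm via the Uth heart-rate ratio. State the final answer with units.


VO2max = 15.3 * HRmax / HRrest
VO2max = 15.3 * 186 / 77
VO2max = 2845.8 / 77 = 36.9584 mL/kg/min

36.9584 mL/kg/min


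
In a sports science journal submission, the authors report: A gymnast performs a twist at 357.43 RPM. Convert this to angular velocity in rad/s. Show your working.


omega = RPM * 2 * pi / 60
omega = 357.43 * 2 * 3.14159 / 60
omega = 2245.7989 / 60 = 37.43 rad/s

37.43 rad/s


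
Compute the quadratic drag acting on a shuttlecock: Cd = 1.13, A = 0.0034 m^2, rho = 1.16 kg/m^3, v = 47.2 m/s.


Fd = 0.5 * Cd * rho * A * v^2
Fd = 0.5 * 1.13 * 1.16 * 0.0034 * 47.2^2
v^2 = 2227.84
Fd = 0.5 * 1.13 * 1.16 * 0.0034 * 2227.84 = 4.9644 N

4.9644 N


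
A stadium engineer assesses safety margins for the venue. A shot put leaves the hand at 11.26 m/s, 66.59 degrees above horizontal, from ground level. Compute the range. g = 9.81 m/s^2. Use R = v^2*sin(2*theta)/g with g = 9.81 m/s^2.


R = v^2 * sin(2*theta) / g
Convert angle to radians: theta = 66.59 deg = 1.1622 rad
sin(2*theta) = sin(2.3244) = 0.7292
R = 11.26^2 * 0.7292 / 9.81
R = 126.7876 * 0.7292 / 9.81 = 9.4245 m

9.4245 m


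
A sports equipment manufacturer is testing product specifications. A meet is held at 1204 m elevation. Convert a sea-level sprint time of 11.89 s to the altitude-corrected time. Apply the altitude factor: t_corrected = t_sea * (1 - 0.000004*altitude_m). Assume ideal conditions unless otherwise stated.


Correction factor = 1 - 0.000004 * 1204 = 0.995184
t_corrected = t_sea * factor = 11.89 * 0.995184
t_corrected = 11.8327 s

11.8327 s


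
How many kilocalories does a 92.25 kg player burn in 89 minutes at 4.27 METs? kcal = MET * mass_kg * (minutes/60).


kcal = MET * mass * time_hr
Convert time: 89 min = 1.4833 hr
kcal = 4.27 * 92.25 * 1.4833
kcal = 584.2961 kcal

584.2961 kcal


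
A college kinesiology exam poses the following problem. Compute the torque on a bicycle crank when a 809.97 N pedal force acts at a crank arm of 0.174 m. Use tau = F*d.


tau = F * d
tau = 809.97 * 0.174
tau = 140.9348 N*m

140.9348 N*m


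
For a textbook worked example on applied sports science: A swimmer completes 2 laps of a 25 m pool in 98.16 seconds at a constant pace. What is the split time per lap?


Split time = total_time / n_laps = 98.16 / 2
Split time = 49.08 s per lap

49.08 s


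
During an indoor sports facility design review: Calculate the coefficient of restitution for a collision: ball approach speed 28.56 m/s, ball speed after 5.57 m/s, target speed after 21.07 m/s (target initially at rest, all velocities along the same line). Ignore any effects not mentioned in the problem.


e = (v2_after - v1_after) / (v1_before - v2_before)
Numerator = 21.07 - 5.57 = 15.5
Denominator = 28.56 - 0 = 28.56
e = 15.5 / 28.56 = 0.5427

0.5427


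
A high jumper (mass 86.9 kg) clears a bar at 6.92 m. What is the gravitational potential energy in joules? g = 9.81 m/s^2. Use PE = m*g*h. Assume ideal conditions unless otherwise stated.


PE = m * g * h
PE = 86.9 * 9.81 * 6.92
PE = 852.489 * 6.92 = 5899.2239 J

5899.2239 J


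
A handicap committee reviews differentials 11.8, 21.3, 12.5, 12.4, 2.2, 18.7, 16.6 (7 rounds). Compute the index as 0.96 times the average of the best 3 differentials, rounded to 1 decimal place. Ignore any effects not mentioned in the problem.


All differentials: 11.8, 21.3, 12.5, 12.4, 2.2, 18.7, 16.6
Sorted: 2.2, 11.8, 12.4, 12.5, 16.6, 18.7, 21.3
Best 3: 2.2, 11.8, 12.4
Average of best = 26.4 / 3 = 8.8
Raw index = 8.8 * 0.96 = 8.448
Handicap index = round(8.448, 1) = 8.4

8.4


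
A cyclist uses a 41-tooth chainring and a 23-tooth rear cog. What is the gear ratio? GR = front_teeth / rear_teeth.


GR = front_teeth / rear_teeth
GR = 41 / 23
GR = 1.7826

1.7826


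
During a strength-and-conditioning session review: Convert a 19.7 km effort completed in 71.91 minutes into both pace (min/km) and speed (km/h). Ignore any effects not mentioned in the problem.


Pace = time / distance = 71.91 min / 19.7 km = 3.6503 min/km
Speed = distance / time_in_hours = 19.7 / 1.1985 hr
Speed = 16.4372 km/h

3.6503 min/km, 16.4372 km/h


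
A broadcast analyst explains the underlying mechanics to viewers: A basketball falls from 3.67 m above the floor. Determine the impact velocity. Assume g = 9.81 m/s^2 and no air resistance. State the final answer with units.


v = sqrt(2 * g * h)
v = sqrt(2 * 9.81 * 3.67)
v = sqrt(72.0054) = 8.4856 m/s

8.4856 m/s


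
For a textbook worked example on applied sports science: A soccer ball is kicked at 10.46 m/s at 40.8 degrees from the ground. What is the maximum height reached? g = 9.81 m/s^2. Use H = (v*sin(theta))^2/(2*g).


H = (v*sin(theta))^2 / (2*g)
vy = v*sin(theta) = 10.46 * sin(40.8 deg) = 6.8348 m/s
H = vy^2 / (2*g) = 46.7142 / (2*9.81)
H = 46.7142 / 19.62 = 2.3809 m

2.3809 m


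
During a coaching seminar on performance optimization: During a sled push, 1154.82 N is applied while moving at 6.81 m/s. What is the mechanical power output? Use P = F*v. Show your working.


P = F * v
P = 1154.82 * 6.81
P = 7864.3242 W

7864.3242 W


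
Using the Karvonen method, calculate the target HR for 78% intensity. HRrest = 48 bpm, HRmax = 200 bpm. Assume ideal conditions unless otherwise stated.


Target = HRrest + pct*(HRmax - HRrest)
Heart rate reserve = HRmax - HRrest = 200 - 48 = 152 bpm
Fraction = 78% = 0.78
Target = 48 + 0.78 * 152
Target = 48 + 118.56 = 166.56 bpm

166.56 bpm


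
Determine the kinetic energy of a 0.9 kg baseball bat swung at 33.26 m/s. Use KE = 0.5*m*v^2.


KE = 0.5 * m * v^2
KE = 0.5 * 0.9 * 33.26^2
KE = 0.5 * 0.9 * 1106.2276 = 497.8024 J

497.8024 J


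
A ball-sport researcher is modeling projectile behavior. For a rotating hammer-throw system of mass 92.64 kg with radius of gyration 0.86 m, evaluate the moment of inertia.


I = m * k^2
I = 92.64 * 0.86^2
I = 92.64 * 0.7396 = 68.5165 kg*m^2

68.5165 kg*m^2


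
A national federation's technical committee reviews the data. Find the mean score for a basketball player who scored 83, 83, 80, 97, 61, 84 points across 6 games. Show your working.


Average = sum / n
Sum = 488
Average = 488 / 6 = 81.3333

81.3333


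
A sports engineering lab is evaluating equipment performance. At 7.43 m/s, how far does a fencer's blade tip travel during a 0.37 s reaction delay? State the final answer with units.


d = v * t
d = 7.43 * 0.37
d = 2.7491 m

2.7491 m


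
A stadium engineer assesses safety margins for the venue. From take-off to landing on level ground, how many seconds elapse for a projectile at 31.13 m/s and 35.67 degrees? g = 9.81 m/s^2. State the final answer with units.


T = 2*v*sin(theta)/g
sin(theta) = sin(35.67 deg) = 0.5831
T = 2*31.13*0.5831 / 9.81
T = 36.3048 / 9.81 = 3.7008 s

3.7008 s


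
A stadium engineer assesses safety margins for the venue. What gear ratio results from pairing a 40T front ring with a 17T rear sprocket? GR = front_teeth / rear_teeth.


GR = front_teeth / rear_teeth
GR = 40 / 17
GR = 2.3529

2.3529


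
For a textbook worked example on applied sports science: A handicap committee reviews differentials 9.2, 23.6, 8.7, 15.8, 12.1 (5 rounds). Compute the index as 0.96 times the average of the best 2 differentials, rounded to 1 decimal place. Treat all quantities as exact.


All differentials: 9.2, 23.6, 8.7, 15.8, 12.1
Sorted: 8.7, 9.2, 12.1, 15.8, 23.6
Best 2: 8.7, 9.2
Average of best = 17.9 / 2 = 8.95
Raw index = 8.95 * 0.96 = 8.592
Handicap index = round(8.592, 1) = 8.6

8.6


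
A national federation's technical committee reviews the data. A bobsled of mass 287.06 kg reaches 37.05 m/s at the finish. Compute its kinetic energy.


KE = 0.5 * m * v^2
KE = 0.5 * 287.06 * 37.05^2
KE = 0.5 * 287.06 * 1372.7025 = 197023.9898 J

197023.9898 J


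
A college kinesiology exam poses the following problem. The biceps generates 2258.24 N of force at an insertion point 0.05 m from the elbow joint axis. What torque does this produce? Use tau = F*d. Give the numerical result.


tau = F * d
tau = 2258.24 * 0.05
tau = 112.912 N*m

112.912 N*m


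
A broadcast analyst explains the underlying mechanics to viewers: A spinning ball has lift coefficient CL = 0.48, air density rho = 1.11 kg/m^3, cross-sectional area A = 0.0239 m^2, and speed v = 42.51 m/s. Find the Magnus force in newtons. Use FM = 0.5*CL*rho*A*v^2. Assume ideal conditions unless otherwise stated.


FM = 0.5 * CL * rho * A * v^2
FM = 0.5 * 0.48 * 1.11 * 0.0239 * 42.51^2
v^2 = 1807.1001
FM = 0.5 * 0.48 * 1.11 * 0.0239 * 1807.1001 = 11.5057 N

11.5057 N


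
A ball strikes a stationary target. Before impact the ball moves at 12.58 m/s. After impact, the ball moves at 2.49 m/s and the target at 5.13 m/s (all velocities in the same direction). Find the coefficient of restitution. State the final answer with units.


e = (v2_after - v1_after) / (v1_before - v2_before)
Numerator = 5.13 - 2.49 = 2.64
Denominator = 12.58 - 0 = 12.58
e = 2.64 / 12.58 = 0.2099

0.2099


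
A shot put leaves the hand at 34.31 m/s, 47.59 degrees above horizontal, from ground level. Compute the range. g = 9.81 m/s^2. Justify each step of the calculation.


R = v^2 * sin(2*theta) / g
Convert angle to radians: theta = 47.59 deg = 0.8306 rad
sin(2*theta) = sin(1.6612) = 0.9959
R = 34.31^2 * 0.9959 / 9.81
R = 1177.1761 * 0.9959 / 9.81 = 119.5075 m

119.5075 m


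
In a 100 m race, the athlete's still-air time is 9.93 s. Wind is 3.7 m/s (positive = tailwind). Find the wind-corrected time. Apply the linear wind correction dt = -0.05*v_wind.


dt = -0.05 * v_wind = -0.05 * 3.7 = -0.185 s
t_corrected = t_still + dt = 9.93 + (-0.185)
t_corrected = 9.745 s

9.745 s
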